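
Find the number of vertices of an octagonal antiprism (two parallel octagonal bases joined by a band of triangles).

16

An antiprism on an n-gon has two n-gon caps and 2n triangles: V = 2·8 = 16, E = 4·8 = 32, F = 2·8 + 2 = 18.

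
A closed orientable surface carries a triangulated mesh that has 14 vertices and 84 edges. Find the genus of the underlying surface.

Every face is a triangle and each edge borders two faces, so 3F = 2·84, giving F = 56.
χ = V − E + F = 14 − 84 + 56 = -14.
For a closed orientable surface χ = 2 − 2g, so g = (2 − (-14))/2 = 8.

8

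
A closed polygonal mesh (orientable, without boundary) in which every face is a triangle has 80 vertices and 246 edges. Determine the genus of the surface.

Every face is a triangle and each edge borders two faces, so 3F = 2·246, giving F = 164.
χ = V − E + F = 80 − 246 + 164 = -2.
For a closed orientable surface χ = 2 − 2g, so g = (2 − (-2))/2 = 2.

2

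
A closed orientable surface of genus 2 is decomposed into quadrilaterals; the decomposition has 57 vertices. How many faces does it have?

59

χ = 2 − 2·2 = -2, and every face is a square so 4F = 2E.
V − E + F = -2 with E = 4F/2 gives 57 − (4/2 − 1)·F = -2, so F = 59 and E = 118.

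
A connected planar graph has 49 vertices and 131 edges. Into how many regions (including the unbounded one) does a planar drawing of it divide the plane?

Euler's formula for a connected plane graph: V − E + F = 2, so F = 2 − 49 + 131 = 84.

84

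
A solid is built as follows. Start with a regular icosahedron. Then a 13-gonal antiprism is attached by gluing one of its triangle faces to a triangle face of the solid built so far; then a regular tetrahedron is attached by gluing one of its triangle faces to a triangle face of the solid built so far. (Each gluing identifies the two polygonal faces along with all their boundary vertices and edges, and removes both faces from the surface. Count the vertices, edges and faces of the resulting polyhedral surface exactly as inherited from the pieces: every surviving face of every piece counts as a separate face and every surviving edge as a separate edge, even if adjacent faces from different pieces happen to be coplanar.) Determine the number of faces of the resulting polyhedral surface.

A regular icosahedron: V=12, E=30, F=20.
Attach a 13-gonal antiprism (V=26, E=52, F=28) along a 3-gon: merge 3 vertices and 3 edges, delete both glued faces → V=35, E=79, F=46.
Attach a regular tetrahedron (V=4, E=6, F=4) along a 3-gon: merge 3 vertices and 3 edges, delete both glued faces → V=36, E=82, F=48.
Check: V − E + F = 36 − 82 + 48 = 2.

48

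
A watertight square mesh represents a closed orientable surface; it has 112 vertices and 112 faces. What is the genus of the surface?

Every face is a square, so 2E = 4·112 = 448, giving E = 224.
χ = V − E + F = 112 − 224 + 112 = 0.
For a closed orientable surface χ = 2 − 2g, so g = (2 − (0))/2 = 1.

1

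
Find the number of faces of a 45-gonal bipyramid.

A bipyramid over an n-gon has 2n triangular faces and n + 2 vertices: V = 45 + 2 = 47, E = 3·45 = 135, F = 2·45 = 90.
Check: V − E + F = 47 − 135 + 90 = 2.

90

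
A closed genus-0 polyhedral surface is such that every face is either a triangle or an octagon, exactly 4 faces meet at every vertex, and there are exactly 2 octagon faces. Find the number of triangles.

Let x be the number of triangles; then F = 2 + x.
Edge–face incidences: 2E = 8·2 + 3·x = 16 + 3x.
Every vertex has degree 4, so 4V = 2E.
Euler: V − E + F = 2 ⇒ (2E)/4 − E + (2 + x) = 2.
Multiply by 8: 2·(2E) − 4·(2E) + 8·(2 + x) = 16, i.e. 16 + 8x − 2·(16 + 3x) = 16.
Collecting terms: 2x − 16 = 16, so 2x = 32, so x = 16.
Then 2E = 16 + 3·16 = 64, so E = 32, V = 2E/4 = 16, F = 2 + 16 = 18.

16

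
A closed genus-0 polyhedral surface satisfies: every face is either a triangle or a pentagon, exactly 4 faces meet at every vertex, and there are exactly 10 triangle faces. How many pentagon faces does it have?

Let x be the number of pentagons; then F = 10 + x.
Edge–face incidences: 2E = 3·10 + 5·x = 30 + 5x.
Every vertex has degree 4, so 4V = 2E.
Euler: V − E + F = 2 ⇒ (2E)/4 − E + (10 + x) = 2.
Multiply by 8: 2·(2E) − 4·(2E) + 8·(10 + x) = 16, i.e. 80 + 8x − 2·(30 + 5x) = 16.
Collecting terms: −2x + 20 = 16, so −2x = −4, so x = 2.
Then 2E = 30 + 5·2 = 40, so E = 20, V = 2E/4 = 10, F = 10 + 2 = 12.

2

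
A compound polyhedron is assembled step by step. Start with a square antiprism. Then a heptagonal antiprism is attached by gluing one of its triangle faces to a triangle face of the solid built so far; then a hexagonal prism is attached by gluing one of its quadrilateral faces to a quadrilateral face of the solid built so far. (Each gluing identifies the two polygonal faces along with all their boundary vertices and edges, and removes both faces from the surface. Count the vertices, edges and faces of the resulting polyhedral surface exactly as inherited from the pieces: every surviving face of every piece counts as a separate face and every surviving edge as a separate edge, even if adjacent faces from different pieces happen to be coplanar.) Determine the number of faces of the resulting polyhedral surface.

A square antiprism: V=8, E=16, F=10.
Attach a heptagonal antiprism (V=14, E=28, F=16) along a 3-gon: merge 3 vertices and 3 edges, delete both glued faces → V=19, E=41, F=24.
Attach a hexagonal prism (V=12, E=18, F=8) along a 4-gon: merge 4 vertices and 4 edges, delete both glued faces → V=27, E=55, F=30.
Check: V − E + F = 27 − 55 + 30 = 2.

30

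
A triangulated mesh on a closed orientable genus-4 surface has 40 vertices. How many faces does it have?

χ = 2 − 2·4 = -6, and every face is a triangle so 3F = 2E.
V − E + F = -6 with E = 3F/2 gives 40 − (3/2 − 1)·F = -6, so F = 92 and E = 138.

92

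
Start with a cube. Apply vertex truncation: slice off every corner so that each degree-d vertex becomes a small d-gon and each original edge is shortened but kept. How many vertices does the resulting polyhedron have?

24

The base solid has V = 8, E = 12, F = 6.
Truncation replaces each original edge-end by a new vertex, so V′ = 2E = 24.
Each original edge survives, and each old vertex of degree d contributes d new edges; summing degrees gives Σd = 2E, so E′ = E + 2E = 3E = 36.
Each original face survives and each original vertex becomes one new face: F′ = F + V = 14.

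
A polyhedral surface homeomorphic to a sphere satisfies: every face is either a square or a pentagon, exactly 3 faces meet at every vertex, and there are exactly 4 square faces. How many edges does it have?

Let x be the number of pentagons; then F = 4 + x.
Edge–face incidences: 2E = 4·4 + 5·x = 16 + 5x.
Every vertex has degree 3, so 3V = 2E.
Euler: V − E + F = 2 ⇒ (2E)/3 − E + (4 + x) = 2.
Multiply by 6: 2·(2E) − 3·(2E) + 6·(4 + x) = 12, i.e. 24 + 6x − (16 + 5x) = 12.
Collecting terms: x + 8 = 12, so x = 4.
Then 2E = 16 + 5·4 = 36, so E = 18, V = 2E/3 = 12, F = 4 + 4 = 8.

18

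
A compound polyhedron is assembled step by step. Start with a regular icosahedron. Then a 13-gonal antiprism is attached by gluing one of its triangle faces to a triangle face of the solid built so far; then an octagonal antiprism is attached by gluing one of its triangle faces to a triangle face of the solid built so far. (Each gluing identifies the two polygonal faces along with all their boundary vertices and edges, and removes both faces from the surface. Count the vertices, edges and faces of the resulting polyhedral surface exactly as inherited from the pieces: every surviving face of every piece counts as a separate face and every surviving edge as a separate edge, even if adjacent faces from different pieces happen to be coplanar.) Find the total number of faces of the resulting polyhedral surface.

A regular icosahedron: V=12, E=30, F=20.
Attach a 13-gonal antiprism (V=26, E=52, F=28) along a 3-gon: merge 3 vertices and 3 edges, delete both glued faces → V=35, E=79, F=46.
Attach an octagonal antiprism (V=16, E=32, F=18) along a 3-gon: merge 3 vertices and 3 edges, delete both glued faces → V=48, E=108, F=62.
Check: V − E + F = 48 − 108 + 62 = 2.

62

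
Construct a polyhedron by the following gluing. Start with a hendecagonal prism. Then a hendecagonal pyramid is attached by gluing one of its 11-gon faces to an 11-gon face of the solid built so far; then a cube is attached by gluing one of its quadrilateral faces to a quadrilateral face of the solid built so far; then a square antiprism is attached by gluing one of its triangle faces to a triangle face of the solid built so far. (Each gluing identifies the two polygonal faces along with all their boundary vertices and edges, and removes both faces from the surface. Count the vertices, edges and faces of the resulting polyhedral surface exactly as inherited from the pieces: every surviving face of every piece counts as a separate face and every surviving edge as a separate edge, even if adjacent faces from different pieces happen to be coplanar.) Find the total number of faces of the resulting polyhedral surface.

35

A hendecagonal prism: V=22, E=33, F=13.
Attach a hendecagonal pyramid (V=12, E=22, F=12) along an 11-gon: merge 11 vertices and 11 edges, delete both glued faces → V=23, E=44, F=23.
Attach a cube (V=8, E=12, F=6) along a 4-gon: merge 4 vertices and 4 edges, delete both glued faces → V=27, E=52, F=27.
Attach a square antiprism (V=8, E=16, F=10) along a 3-gon: merge 3 vertices and 3 edges, delete both glued faces → V=32, E=65, F=35.
Check: V − E + F = 32 − 65 + 35 = 2.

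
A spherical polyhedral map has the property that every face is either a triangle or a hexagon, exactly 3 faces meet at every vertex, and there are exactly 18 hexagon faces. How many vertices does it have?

Let x be the number of triangles; then F = 18 + x.
Edge–face incidences: 2E = 6·18 + 3·x = 108 + 3x.
Every vertex has degree 3, so 3V = 2E.
Euler: V − E + F = 2 ⇒ (2E)/3 − E + (18 + x) = 2.
Multiply by 6: 2·(2E) − 3·(2E) + 6·(18 + x) = 12, i.e. 108 + 6x − (108 + 3x) = 12.
Collecting terms: 3x = 12, so x = 4.
Then 2E = 108 + 3·4 = 120, so E = 60, V = 2E/3 = 40, F = 18 + 4 = 22.

40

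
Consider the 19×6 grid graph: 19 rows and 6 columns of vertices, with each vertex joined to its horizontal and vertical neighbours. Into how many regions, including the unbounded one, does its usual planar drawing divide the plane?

91

The grid has V = 19·6 = 114 vertices and E = 19·5 + 6·18 = 203 edges.
F = 2 − V + E = 2 − 114 + 203 = 91.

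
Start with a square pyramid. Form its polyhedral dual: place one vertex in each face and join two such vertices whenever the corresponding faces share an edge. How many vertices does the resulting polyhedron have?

The base solid has V = 5, E = 8, F = 5.
The dual swaps V and F and preserves E: V′ = F = 5, E′ = E = 8, F′ = V = 5.

5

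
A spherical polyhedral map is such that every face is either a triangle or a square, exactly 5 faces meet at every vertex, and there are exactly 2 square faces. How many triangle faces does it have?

Let x be the number of triangles; then F = 2 + x.
Edge–face incidences: 2E = 4·2 + 3·x = 8 + 3x.
Every vertex has degree 5, so 5V = 2E.
Euler: V − E + F = 2 ⇒ (2E)/5 − E + (2 + x) = 2.
Multiply by 10: 2·(2E) − 5·(2E) + 10·(2 + x) = 20, i.e. 20 + 10x − 3·(8 + 3x) = 20.
Collecting terms: x − 4 = 20, so x = 24.
Then 2E = 8 + 3·24 = 80, so E = 40, V = 2E/5 = 16, F = 2 + 24 = 26.

24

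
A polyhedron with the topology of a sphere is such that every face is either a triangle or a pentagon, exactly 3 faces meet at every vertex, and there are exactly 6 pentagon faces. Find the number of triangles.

Let x be the number of triangles; then F = 6 + x.
Edge–face incidences: 2E = 5·6 + 3·x = 30 + 3x.
Every vertex has degree 3, so 3V = 2E.
Euler: V − E + F = 2 ⇒ (2E)/3 − E + (6 + x) = 2.
Multiply by 6: 2·(2E) − 3·(2E) + 6·(6 + x) = 12, i.e. 36 + 6x − (30 + 3x) = 12.
Collecting terms: 3x + 6 = 12, so 3x = 6, so x = 2.
Then 2E = 30 + 3·2 = 36, so E = 18, V = 2E/3 = 12, F = 6 + 2 = 8.

2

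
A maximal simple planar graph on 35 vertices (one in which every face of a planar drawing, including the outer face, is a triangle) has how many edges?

99

In a plane triangulation 3F = 2E and V − E + F = 2, so E = 3V − 6 = 3·35 − 6 = 99.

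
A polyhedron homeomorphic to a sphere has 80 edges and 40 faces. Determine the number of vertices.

42

Here V − E + F = 2.
V = 2 + E − F = 2 + 80 − 40 = 42.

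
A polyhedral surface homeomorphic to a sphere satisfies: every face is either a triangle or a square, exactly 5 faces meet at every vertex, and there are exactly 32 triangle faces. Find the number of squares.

6

Let x be the number of squares; then F = 32 + x.
Edge–face incidences: 2E = 3·32 + 4·x = 96 + 4x.
Every vertex has degree 5, so 5V = 2E.
Euler: V − E + F = 2 ⇒ (2E)/5 − E + (32 + x) = 2.
Multiply by 10: 2·(2E) − 5·(2E) + 10·(32 + x) = 20, i.e. 320 + 10x − 3·(96 + 4x) = 20.
Collecting terms: −2x + 32 = 20, so −2x = −12, so x = 6.
Then 2E = 96 + 4·6 = 120, so E = 60, V = 2E/5 = 24, F = 32 + 6 = 38.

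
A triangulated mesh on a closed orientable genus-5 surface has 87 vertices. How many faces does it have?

χ = 2 − 2·5 = -8, and every face is a triangle so 3F = 2E.
V − E + F = -8 with E = 3F/2 gives 87 − (3/2 − 1)·F = -8, so F = 190 and E = 285.

190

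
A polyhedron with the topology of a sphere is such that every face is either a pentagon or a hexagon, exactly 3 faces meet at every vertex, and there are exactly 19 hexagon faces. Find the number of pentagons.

12

Let x be the number of pentagons; then F = 19 + x.
Edge–face incidences: 2E = 6·19 + 5·x = 114 + 5x.
Every vertex has degree 3, so 3V = 2E.
Euler: V − E + F = 2 ⇒ (2E)/3 − E + (19 + x) = 2.
Multiply by 6: 2·(2E) − 3·(2E) + 6·(19 + x) = 12, i.e. 114 + 6x − (114 + 5x) = 12.
Collecting terms: x = 12.
Then 2E = 114 + 5·12 = 174, so E = 87, V = 2E/3 = 58, F = 19 + 12 = 31.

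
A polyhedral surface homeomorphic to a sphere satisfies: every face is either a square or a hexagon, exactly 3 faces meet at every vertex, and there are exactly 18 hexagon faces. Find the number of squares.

Let x be the number of squares; then F = 18 + x.
Edge–face incidences: 2E = 6·18 + 4·x = 108 + 4x.
Every vertex has degree 3, so 3V = 2E.
Euler: V − E + F = 2 ⇒ (2E)/3 − E + (18 + x) = 2.
Multiply by 6: 2·(2E) − 3·(2E) + 6·(18 + x) = 12, i.e. 108 + 6x − (108 + 4x) = 12.
Collecting terms: 2x = 12, so x = 6.
Then 2E = 108 + 4·6 = 132, so E = 66, V = 2E/3 = 44, F = 18 + 6 = 24.

6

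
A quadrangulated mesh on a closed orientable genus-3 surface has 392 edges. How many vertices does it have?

χ = 2 − 2·3 = -4, and every face is a square so 4F = 2E.
F = 2E/4 = 196. Then V = -4 + E − F = -4 + 392 − 196 = 192.

192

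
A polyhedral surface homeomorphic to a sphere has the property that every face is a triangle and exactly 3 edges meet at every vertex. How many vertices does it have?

4

Each face has 3 edges and each edge borders two faces, so 2E = 3F.
Each vertex has degree 3, so 3V = 2E and hence V = 3F/3.
Euler: V − E + F = 2 ⇒ (3F/3) − (3F/2) + F = 2.
Multiply by 6: (6 − 9 + 6)F = 12, i.e. 3F = 12.
So F = 4, E = 3·4/2 = 6, V = 3·4/3 = 4.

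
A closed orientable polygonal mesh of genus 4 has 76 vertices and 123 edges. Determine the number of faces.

For a closed orientable surface of genus 4, χ = 2 − 2·4 = -6.
F = -6 − V + E = -6 − 76 + 123 = 41.

41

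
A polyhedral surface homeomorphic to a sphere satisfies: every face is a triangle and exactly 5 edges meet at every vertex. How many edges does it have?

Each face has 3 edges and each edge borders two faces, so 2E = 3F.
Each vertex has degree 5, so 5V = 2E and hence V = 3F/5.
Euler: V − E + F = 2 ⇒ (3F/5) − (3F/2) + F = 2.
Multiply by 10: (6 − 15 + 10)F = 20, i.e. 1F = 20.
So F = 20, E = 3·20/2 = 30, V = 3·20/5 = 12.

30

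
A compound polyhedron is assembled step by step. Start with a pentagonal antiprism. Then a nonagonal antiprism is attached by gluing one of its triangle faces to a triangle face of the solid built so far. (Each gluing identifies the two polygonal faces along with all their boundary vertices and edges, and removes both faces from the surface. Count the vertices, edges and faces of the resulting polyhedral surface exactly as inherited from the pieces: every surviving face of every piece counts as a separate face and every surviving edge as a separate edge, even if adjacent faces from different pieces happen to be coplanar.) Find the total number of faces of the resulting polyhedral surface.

30

A pentagonal antiprism: V=10, E=20, F=12.
Attach a nonagonal antiprism (V=18, E=36, F=20) along a 3-gon: merge 3 vertices and 3 edges, delete both glued faces → V=25, E=53, F=30.
Check: V − E + F = 25 − 53 + 30 = 2.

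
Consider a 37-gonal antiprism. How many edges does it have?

An antiprism on an n-gon has two n-gon caps and 2n triangles: V = 2·37 = 74, E = 4·37 = 148, F = 2·37 + 2 = 76.

148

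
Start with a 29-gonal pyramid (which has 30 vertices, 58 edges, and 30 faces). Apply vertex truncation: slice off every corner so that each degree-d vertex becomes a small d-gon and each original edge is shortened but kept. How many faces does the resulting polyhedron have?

Truncation replaces each original edge-end by a new vertex, so V′ = 2E = 116.
Each original edge survives, and each old vertex of degree d contributes d new edges; summing degrees gives Σd = 2E, so E′ = E + 2E = 3E = 174.
Each original face survives and each original vertex becomes one new face: F′ = F + V = 60.

60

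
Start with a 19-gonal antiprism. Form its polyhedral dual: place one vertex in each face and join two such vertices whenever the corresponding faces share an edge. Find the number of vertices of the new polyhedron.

The base solid has V = 38, E = 76, F = 40.
The dual swaps V and F and preserves E: V′ = F = 40, E′ = E = 76, F′ = V = 38.

40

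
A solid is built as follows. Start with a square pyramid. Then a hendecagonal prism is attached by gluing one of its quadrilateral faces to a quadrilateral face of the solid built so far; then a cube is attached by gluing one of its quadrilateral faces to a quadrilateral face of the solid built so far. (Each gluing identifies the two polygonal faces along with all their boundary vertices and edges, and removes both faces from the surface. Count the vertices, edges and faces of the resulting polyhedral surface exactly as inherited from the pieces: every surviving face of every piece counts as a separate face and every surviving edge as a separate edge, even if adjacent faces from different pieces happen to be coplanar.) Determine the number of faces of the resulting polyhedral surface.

A square pyramid: V=5, E=8, F=5.
Attach a hendecagonal prism (V=22, E=33, F=13) along a 4-gon: merge 4 vertices and 4 edges, delete both glued faces → V=23, E=37, F=16.
Attach a cube (V=8, E=12, F=6) along a 4-gon: merge 4 vertices and 4 edges, delete both glued faces → V=27, E=45, F=20.
Check: V − E + F = 27 − 45 + 20 = 2.

20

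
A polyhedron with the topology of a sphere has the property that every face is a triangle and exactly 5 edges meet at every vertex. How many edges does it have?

30

Each face has 3 edges and each edge borders two faces, so 2E = 3F.
Each vertex has degree 5, so 5V = 2E and hence V = 3F/5.
Euler: V − E + F = 2 ⇒ (3F/5) − (3F/2) + F = 2.
Multiply by 10: (6 − 15 + 10)F = 20, i.e. 1F = 20.
So F = 20, E = 3·20/2 = 30, V = 3·20/5 = 12.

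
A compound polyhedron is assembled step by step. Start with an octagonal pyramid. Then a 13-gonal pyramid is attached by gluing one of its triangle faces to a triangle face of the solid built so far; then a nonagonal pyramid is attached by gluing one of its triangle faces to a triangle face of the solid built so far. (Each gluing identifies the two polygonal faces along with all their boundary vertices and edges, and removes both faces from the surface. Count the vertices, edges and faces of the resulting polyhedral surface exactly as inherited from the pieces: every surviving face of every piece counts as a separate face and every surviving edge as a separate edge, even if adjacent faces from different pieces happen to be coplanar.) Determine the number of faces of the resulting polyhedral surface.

29

An octagonal pyramid: V=9, E=16, F=9.
Attach a 13-gonal pyramid (V=14, E=26, F=14) along a 3-gon: merge 3 vertices and 3 edges, delete both glued faces → V=20, E=39, F=21.
Attach a nonagonal pyramid (V=10, E=18, F=10) along a 3-gon: merge 3 vertices and 3 edges, delete both glued faces → V=27, E=54, F=29.
Check: V − E + F = 27 − 54 + 29 = 2.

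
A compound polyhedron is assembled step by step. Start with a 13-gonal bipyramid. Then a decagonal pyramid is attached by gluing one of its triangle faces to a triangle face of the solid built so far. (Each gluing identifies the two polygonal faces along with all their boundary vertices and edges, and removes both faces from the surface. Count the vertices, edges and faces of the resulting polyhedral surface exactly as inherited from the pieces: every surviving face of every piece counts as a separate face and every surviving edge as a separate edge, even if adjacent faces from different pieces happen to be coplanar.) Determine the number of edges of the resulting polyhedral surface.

A 13-gonal bipyramid: V=15, E=39, F=26.
Attach a decagonal pyramid (V=11, E=20, F=11) along a 3-gon: merge 3 vertices and 3 edges, delete both glued faces → V=23, E=56, F=35.
Check: V − E + F = 23 − 56 + 35 = 2.

56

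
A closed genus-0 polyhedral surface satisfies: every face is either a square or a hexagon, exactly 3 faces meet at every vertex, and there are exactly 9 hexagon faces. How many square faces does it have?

Let x be the number of squares; then F = 9 + x.
Edge–face incidences: 2E = 6·9 + 4·x = 54 + 4x.
Every vertex has degree 3, so 3V = 2E.
Euler: V − E + F = 2 ⇒ (2E)/3 − E + (9 + x) = 2.
Multiply by 6: 2·(2E) − 3·(2E) + 6·(9 + x) = 12, i.e. 54 + 6x − (54 + 4x) = 12.
Collecting terms: 2x = 12, so x = 6.
Then 2E = 54 + 4·6 = 78, so E = 39, V = 2E/3 = 26, F = 9 + 6 = 15.

6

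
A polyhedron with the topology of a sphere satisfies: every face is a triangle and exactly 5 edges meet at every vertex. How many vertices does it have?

Each face has 3 edges and each edge borders two faces, so 2E = 3F.
Each vertex has degree 5, so 5V = 2E and hence V = 3F/5.
Euler: V − E + F = 2 ⇒ (3F/5) − (3F/2) + F = 2.
Multiply by 10: (6 − 15 + 10)F = 20, i.e. 1F = 20.
So F = 20, E = 3·20/2 = 30, V = 3·20/5 = 12.

12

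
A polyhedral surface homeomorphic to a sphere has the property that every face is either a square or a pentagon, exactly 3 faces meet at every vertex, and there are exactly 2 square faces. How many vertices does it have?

Let x be the number of pentagons; then F = 2 + x.
Edge–face incidences: 2E = 4·2 + 5·x = 8 + 5x.
Every vertex has degree 3, so 3V = 2E.
Euler: V − E + F = 2 ⇒ (2E)/3 − E + (2 + x) = 2.
Multiply by 6: 2·(2E) − 3·(2E) + 6·(2 + x) = 12, i.e. 12 + 6x − (8 + 5x) = 12.
Collecting terms: x + 4 = 12, so x = 8.
Then 2E = 8 + 5·8 = 48, so E = 24, V = 2E/3 = 16, F = 2 + 8 = 10.

16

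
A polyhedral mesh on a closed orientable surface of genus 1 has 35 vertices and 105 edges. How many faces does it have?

For a closed orientable surface of genus 1, χ = 2 − 2·1 = 0.
F = 0 − V + E = 0 − 35 + 105 = 70.

70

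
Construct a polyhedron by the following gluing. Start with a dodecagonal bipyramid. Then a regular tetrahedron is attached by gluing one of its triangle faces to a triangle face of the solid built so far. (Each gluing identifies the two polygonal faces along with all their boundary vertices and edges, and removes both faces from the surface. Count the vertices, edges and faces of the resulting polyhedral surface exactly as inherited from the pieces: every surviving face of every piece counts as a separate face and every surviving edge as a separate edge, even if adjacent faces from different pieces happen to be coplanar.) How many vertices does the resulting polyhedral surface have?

A dodecagonal bipyramid: V=14, E=36, F=24.
Attach a regular tetrahedron (V=4, E=6, F=4) along a 3-gon: merge 3 vertices and 3 edges, delete both glued faces → V=15, E=39, F=26.
Check: V − E + F = 15 − 39 + 26 = 2.

15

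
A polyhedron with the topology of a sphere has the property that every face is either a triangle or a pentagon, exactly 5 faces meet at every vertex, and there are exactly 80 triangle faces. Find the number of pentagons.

Let x be the number of pentagons; then F = 80 + x.
Edge–face incidences: 2E = 3·80 + 5·x = 240 + 5x.
Every vertex has degree 5, so 5V = 2E.
Euler: V − E + F = 2 ⇒ (2E)/5 − E + (80 + x) = 2.
Multiply by 10: 2·(2E) − 5·(2E) + 10·(80 + x) = 20, i.e. 800 + 10x − 3·(240 + 5x) = 20.
Collecting terms: −5x + 80 = 20, so −5x = −60, so x = 12.
Then 2E = 240 + 5·12 = 300, so E = 150, V = 2E/5 = 60, F = 80 + 12 = 92.

12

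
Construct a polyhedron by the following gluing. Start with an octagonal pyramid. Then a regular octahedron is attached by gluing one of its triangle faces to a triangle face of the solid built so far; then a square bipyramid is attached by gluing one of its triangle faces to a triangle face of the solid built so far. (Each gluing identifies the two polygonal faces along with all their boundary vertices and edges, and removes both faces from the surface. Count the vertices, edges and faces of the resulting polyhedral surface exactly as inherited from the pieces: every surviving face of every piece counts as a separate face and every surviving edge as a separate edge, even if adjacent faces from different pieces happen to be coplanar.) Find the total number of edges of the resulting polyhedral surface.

34

An octagonal pyramid: V=9, E=16, F=9.
Attach a regular octahedron (V=6, E=12, F=8) along a 3-gon: merge 3 vertices and 3 edges, delete both glued faces → V=12, E=25, F=15.
Attach a square bipyramid (V=6, E=12, F=8) along a 3-gon: merge 3 vertices and 3 edges, delete both glued faces → V=15, E=34, F=21.
Check: V − E + F = 15 − 34 + 21 = 2.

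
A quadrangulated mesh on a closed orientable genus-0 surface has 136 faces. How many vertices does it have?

138

χ = 2 − 2·0 = 2, and every face is a square so 4F = 2E.
E = 4·136/2 = 272. Then V = 2 + E − F = 2 + 272 − 136 = 138.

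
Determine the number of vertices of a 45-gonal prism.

90

A prism on an n-gon has two n-gon bases and n rectangular sides: V = 2·45 = 90, E = 3·45 = 135, F = 45 + 2 = 47.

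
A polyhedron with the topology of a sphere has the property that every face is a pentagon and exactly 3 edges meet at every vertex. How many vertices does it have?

Each face has 5 edges and each edge borders two faces, so 2E = 5F.
Each vertex has degree 3, so 3V = 2E and hence V = 5F/3.
Euler: V − E + F = 2 ⇒ (5F/3) − (5F/2) + F = 2.
Multiply by 6: (10 − 15 + 6)F = 12, i.e. 1F = 12.
So F = 12, E = 5·12/2 = 30, V = 5·12/3 = 20.

20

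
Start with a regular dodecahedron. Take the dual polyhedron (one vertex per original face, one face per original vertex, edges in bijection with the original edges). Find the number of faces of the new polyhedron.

20

The base solid has V = 20, E = 30, F = 12.
The dual swaps V and F and preserves E: V′ = F = 12, E′ = E = 30, F′ = V = 20.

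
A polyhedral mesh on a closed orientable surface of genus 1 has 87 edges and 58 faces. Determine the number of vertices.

29

For a closed orientable surface of genus 1, χ = 2 − 2·1 = 0.
V = 0 + E − F = 0 + 87 − 58 = 29.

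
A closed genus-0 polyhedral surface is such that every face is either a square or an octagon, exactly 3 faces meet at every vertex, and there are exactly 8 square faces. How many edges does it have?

Let x be the number of octagons; then F = 8 + x.
Edge–face incidences: 2E = 4·8 + 8·x = 32 + 8x.
Every vertex has degree 3, so 3V = 2E.
Euler: V − E + F = 2 ⇒ (2E)/3 − E + (8 + x) = 2.
Multiply by 6: 2·(2E) − 3·(2E) + 6·(8 + x) = 12, i.e. 48 + 6x − (32 + 8x) = 12.
Collecting terms: −2x + 16 = 12, so −2x = −4, so x = 2.
Then 2E = 32 + 8·2 = 48, so E = 24, V = 2E/3 = 16, F = 8 + 2 = 10.

24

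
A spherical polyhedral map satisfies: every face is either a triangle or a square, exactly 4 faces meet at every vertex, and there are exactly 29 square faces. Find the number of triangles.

8

Let x be the number of triangles; then F = 29 + x.
Edge–face incidences: 2E = 4·29 + 3·x = 116 + 3x.
Every vertex has degree 4, so 4V = 2E.
Euler: V − E + F = 2 ⇒ (2E)/4 − E + (29 + x) = 2.
Multiply by 8: 2·(2E) − 4·(2E) + 8·(29 + x) = 16, i.e. 232 + 8x − 2·(116 + 3x) = 16.
Collecting terms: 2x = 16, so x = 8.
Then 2E = 116 + 3·8 = 140, so E = 70, V = 2E/4 = 35, F = 29 + 8 = 37.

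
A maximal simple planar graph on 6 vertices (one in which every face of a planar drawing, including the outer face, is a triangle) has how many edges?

In a plane triangulation 3F = 2E and V − E + F = 2, so E = 3V − 6 = 3·6 − 6 = 12.

12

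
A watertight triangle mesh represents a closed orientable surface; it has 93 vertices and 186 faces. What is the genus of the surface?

Every face is a triangle, so 2E = 3·186 = 558, giving E = 279.
χ = V − E + F = 93 − 279 + 186 = 0.
For a closed orientable surface χ = 2 − 2g, so g = (2 − (0))/2 = 1.

1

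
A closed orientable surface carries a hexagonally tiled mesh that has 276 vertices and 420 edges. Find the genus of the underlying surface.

Every face is a hexagon and each edge borders two faces, so 6F = 2·420, giving F = 140.
χ = V − E + F = 276 − 420 + 140 = -4.
For a closed orientable surface χ = 2 − 2g, so g = (2 − (-4))/2 = 3.

3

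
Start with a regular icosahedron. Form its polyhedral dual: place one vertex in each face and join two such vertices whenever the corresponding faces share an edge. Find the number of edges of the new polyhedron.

The base solid has V = 12, E = 30, F = 20.
The dual swaps V and F and preserves E: V′ = F = 20, E′ = E = 30, F′ = V = 12.

30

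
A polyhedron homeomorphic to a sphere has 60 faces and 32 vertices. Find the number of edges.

Here V − E + F = 2.
E = V + F − (2) = 32 + 60 − (2) = 90.

90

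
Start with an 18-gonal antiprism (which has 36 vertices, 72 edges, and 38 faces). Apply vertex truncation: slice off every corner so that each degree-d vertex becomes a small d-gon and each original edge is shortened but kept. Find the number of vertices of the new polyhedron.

Truncation replaces each original edge-end by a new vertex, so V′ = 2E = 144.
Each original edge survives, and each old vertex of degree d contributes d new edges; summing degrees gives Σd = 2E, so E′ = E + 2E = 3E = 216.
Each original face survives and each original vertex becomes one new face: F′ = F + V = 74.

144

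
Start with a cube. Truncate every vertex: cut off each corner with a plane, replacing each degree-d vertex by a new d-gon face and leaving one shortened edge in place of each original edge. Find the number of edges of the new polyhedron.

The base solid has V = 8, E = 12, F = 6.
Truncation replaces each original edge-end by a new vertex, so V′ = 2E = 24.
Each original edge survives, and each old vertex of degree d contributes d new edges; summing degrees gives Σd = 2E, so E′ = E + 2E = 3E = 36.
Each original face survives and each original vertex becomes one new face: F′ = F + V = 14.

36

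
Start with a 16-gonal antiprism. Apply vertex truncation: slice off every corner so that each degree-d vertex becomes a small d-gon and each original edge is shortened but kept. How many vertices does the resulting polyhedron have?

128

The base solid has V = 32, E = 64, F = 34.
Truncation replaces each original edge-end by a new vertex, so V′ = 2E = 128.
Each original edge survives, and each old vertex of degree d contributes d new edges; summing degrees gives Σd = 2E, so E′ = E + 2E = 3E = 192.
Each original face survives and each original vertex becomes one new face: F′ = F + V = 66.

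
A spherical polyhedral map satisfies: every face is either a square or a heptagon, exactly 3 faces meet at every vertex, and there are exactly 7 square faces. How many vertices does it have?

Let x be the number of heptagons; then F = 7 + x.
Edge–face incidences: 2E = 4·7 + 7·x = 28 + 7x.
Every vertex has degree 3, so 3V = 2E.
Euler: V − E + F = 2 ⇒ (2E)/3 − E + (7 + x) = 2.
Multiply by 6: 2·(2E) − 3·(2E) + 6·(7 + x) = 12, i.e. 42 + 6x − (28 + 7x) = 12.
Collecting terms: −x + 14 = 12, so −x = −2, so x = 2.
Then 2E = 28 + 7·2 = 42, so E = 21, V = 2E/3 = 14, F = 7 + 2 = 9.

14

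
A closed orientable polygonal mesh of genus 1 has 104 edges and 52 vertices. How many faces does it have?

52

For a closed orientable surface of genus 1, χ = 2 − 2·1 = 0.
F = 0 − V + E = 0 − 52 + 104 = 52.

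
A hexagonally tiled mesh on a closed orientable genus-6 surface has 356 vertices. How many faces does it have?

183

χ = 2 − 2·6 = -10, and every face is a hexagon so 6F = 2E.
V − E + F = -10 with E = 6F/2 gives 356 − (6/2 − 1)·F = -10, so F = 183 and E = 549.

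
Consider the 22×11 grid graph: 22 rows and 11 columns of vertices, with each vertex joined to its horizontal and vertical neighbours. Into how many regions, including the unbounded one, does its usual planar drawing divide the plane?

The grid has V = 22·11 = 242 vertices and E = 22·10 + 11·21 = 451 edges.
F = 2 − V + E = 2 − 242 + 451 = 211.

211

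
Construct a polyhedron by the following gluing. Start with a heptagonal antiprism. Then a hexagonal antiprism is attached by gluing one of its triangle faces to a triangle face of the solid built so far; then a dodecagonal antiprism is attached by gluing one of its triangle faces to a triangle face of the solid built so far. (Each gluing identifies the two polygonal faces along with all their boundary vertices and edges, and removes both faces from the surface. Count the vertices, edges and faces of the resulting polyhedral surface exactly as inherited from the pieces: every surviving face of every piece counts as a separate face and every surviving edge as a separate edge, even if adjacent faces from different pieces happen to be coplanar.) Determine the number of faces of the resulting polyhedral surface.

A heptagonal antiprism: V=14, E=28, F=16.
Attach a hexagonal antiprism (V=12, E=24, F=14) along a 3-gon: merge 3 vertices and 3 edges, delete both glued faces → V=23, E=49, F=28.
Attach a dodecagonal antiprism (V=24, E=48, F=26) along a 3-gon: merge 3 vertices and 3 edges, delete both glued faces → V=44, E=94, F=52.
Check: V − E + F = 44 − 94 + 52 = 2.

52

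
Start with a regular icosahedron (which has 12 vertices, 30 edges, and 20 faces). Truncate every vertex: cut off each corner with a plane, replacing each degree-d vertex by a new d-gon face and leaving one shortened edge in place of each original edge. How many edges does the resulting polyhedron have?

Truncation replaces each original edge-end by a new vertex, so V′ = 2E = 60.
Each original edge survives, and each old vertex of degree d contributes d new edges; summing degrees gives Σd = 2E, so E′ = E + 2E = 3E = 90.
Each original face survives and each original vertex becomes one new face: F′ = F + V = 32.

90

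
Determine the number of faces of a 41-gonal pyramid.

42

A pyramid on an n-gon base has one n-gon and n triangles: V = 41 + 1 = 42, E = 2·41 = 82, F = 41 + 1 = 42.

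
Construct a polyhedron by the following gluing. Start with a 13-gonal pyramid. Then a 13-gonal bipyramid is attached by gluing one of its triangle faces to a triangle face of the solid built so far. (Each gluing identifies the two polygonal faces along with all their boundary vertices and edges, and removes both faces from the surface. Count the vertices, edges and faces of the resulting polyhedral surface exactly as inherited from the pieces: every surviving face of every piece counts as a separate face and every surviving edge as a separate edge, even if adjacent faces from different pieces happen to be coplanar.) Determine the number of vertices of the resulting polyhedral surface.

A 13-gonal pyramid: V=14, E=26, F=14.
Attach a 13-gonal bipyramid (V=15, E=39, F=26) along a 3-gon: merge 3 vertices and 3 edges, delete both glued faces → V=26, E=62, F=38.
Check: V − E + F = 26 − 62 + 38 = 2.

26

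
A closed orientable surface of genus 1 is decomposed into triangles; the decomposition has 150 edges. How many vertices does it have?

χ = 2 − 2·1 = 0, and every face is a triangle so 3F = 2E.
F = 2E/3 = 100. Then V = 0 + E − F = 0 + 150 − 100 = 50.

50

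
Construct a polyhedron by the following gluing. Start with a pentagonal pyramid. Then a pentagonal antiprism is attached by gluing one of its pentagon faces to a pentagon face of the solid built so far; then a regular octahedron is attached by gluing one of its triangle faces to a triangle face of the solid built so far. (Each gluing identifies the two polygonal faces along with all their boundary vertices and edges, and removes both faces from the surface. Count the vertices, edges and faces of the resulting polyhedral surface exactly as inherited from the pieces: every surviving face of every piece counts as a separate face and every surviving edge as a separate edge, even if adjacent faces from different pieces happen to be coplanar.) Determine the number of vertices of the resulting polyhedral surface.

14

A pentagonal pyramid: V=6, E=10, F=6.
Attach a pentagonal antiprism (V=10, E=20, F=12) along a 5-gon: merge 5 vertices and 5 edges, delete both glued faces → V=11, E=25, F=16.
Attach a regular octahedron (V=6, E=12, F=8) along a 3-gon: merge 3 vertices and 3 edges, delete both glued faces → V=14, E=34, F=22.
Check: V − E + F = 14 − 34 + 22 = 2.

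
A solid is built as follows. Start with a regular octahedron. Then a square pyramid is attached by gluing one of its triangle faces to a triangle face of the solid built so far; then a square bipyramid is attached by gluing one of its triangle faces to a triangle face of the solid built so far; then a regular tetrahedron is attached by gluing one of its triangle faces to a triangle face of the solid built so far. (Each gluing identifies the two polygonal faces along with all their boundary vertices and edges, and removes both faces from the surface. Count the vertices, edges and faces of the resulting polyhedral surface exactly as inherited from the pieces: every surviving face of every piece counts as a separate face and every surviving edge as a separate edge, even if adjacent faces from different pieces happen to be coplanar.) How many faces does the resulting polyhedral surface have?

A regular octahedron: V=6, E=12, F=8.
Attach a square pyramid (V=5, E=8, F=5) along a 3-gon: merge 3 vertices and 3 edges, delete both glued faces → V=8, E=17, F=11.
Attach a square bipyramid (V=6, E=12, F=8) along a 3-gon: merge 3 vertices and 3 edges, delete both glued faces → V=11, E=26, F=17.
Attach a regular tetrahedron (V=4, E=6, F=4) along a 3-gon: merge 3 vertices and 3 edges, delete both glued faces → V=12, E=29, F=19.
Check: V − E + F = 12 − 29 + 19 = 2.

19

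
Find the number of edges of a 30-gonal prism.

A prism on an n-gon has two n-gon bases and n rectangular sides: V = 2·30 = 60, E = 3·30 = 90, F = 30 + 2 = 32.

90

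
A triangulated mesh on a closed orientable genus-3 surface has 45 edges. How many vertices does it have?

11

χ = 2 − 2·3 = -4, and every face is a triangle so 3F = 2E.
F = 2E/3 = 30. Then V = -4 + E − F = -4 + 45 − 30 = 11.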